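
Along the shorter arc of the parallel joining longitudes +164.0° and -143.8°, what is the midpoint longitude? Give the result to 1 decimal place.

-169.9°

Signed shortest Δλ from +164.0° to -143.8° is +52.2°.
Midpoint longitude = +164.0° + (+52.2°)/2 = +164.0° + 26.1° = +190.1°.
Normalise into (−180°, 180°]: -169.9°.
(The naïve average (+164.0 + -143.8)/2 = 10.1° is on the wrong side of the globe.)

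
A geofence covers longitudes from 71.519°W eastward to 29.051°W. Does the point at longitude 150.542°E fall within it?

No

Band width going east from -71.519° to -29.051°: ((-29.051 − -71.519) mod 360) = 42.468°.
Offset of +150.542° east of the west edge: ((150.542 − -71.519) mod 360) = 222.061°.
222.061° > 42.468° ⇒ outside.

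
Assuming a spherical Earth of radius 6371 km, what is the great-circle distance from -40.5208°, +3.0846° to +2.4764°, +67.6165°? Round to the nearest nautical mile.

4361 nmi

Δλ = 67.6165 − 3.0846 = 64.5319°.
Δφ = 2.4764 − -40.5208 = 42.9972°.
a = sin²(Δφ/2) + cos φ₁ · cos φ₂ · sin²(Δλ/2) = 0.350749.
c = 2·atan2(√a, √(1−a)) = 1.26767 rad → d = 6371·c ≈ 8076.35 km ≈ 4360.88 nmi.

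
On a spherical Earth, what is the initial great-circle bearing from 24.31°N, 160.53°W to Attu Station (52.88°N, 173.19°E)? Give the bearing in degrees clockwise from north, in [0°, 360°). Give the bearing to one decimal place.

Δλ = 173.19 − -160.53 = 333.72°; wrapped into (−180°, 180°]: -26.28°.
θ = atan2( sin Δλ · cos φ₂ , cos φ₁ · sin φ₂ − sin φ₁ · cos φ₂ · cos Δλ )
  = atan2(-0.26720, 0.50391) = -27.935° → normalised to [0°, 360°): 332.065°.

332.1°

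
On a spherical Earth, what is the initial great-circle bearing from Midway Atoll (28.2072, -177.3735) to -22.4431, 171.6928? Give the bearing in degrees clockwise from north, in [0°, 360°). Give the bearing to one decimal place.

Δλ = 171.6928 − -177.3735 = 349.0663°; wrapped into (−180°, 180°]: -10.9337°.
θ = atan2( sin Δλ · cos φ₂ , cos φ₁ · sin φ₂ − sin φ₁ · cos φ₂ · cos Δλ )
  = atan2(-0.17531, -0.76536) = -167.099° → normalised to [0°, 360°): 192.901°.

192.9°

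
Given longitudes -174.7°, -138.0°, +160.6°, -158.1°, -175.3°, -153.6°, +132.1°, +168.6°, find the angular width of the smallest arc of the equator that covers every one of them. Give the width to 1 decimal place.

89.9°

Sort the longitudes: -175.3°, -174.7°, -158.1°, -153.6°, -138.0°, +132.1°, +160.6°, +168.6°.
Eastward gaps between consecutive values (wrapping around): 0.6°, 16.6°, 4.5°, 15.6°, 270.1°, 28.5°, 8.0°, 16.1°.
Largest gap = 270.1° ⇒ minimal covering band is its complement: 360° − 270.1° = 89.9°.
Band runs from +132.1° eastward to -138.0°, crossing the antimeridian.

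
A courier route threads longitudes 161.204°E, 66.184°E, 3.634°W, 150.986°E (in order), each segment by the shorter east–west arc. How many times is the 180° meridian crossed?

Leg 1: +161.204° → +66.184°, shortest Δλ = -95.02° (west) — does not cross 180°.
Leg 2: +66.184° → -3.634°, shortest Δλ = -69.818° (west) — does not cross 180°.
Leg 3: -3.634° → +150.986°, shortest Δλ = 154.62° (east) — does not cross 180°.
Total crossings: 0.

0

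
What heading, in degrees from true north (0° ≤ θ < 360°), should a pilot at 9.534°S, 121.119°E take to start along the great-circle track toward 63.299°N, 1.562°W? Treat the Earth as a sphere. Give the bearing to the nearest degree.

Δλ = -1.562 − 121.119 = -122.681°.
θ = atan2( sin Δλ · cos φ₂ , cos φ₁ · sin φ₂ − sin φ₁ · cos φ₂ · cos Δλ )
  = atan2(-0.37820, 0.84084) = -24.218° → normalised to [0°, 360°): 335.782°.

336°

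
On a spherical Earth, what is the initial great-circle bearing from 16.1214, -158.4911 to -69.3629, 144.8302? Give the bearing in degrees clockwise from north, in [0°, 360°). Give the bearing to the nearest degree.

Δλ = 144.8302 − -158.4911 = 303.3213°; wrapped into (−180°, 180°]: -56.6787°.
θ = atan2( sin Δλ · cos φ₂ , cos φ₁ · sin φ₂ − sin φ₁ · cos φ₂ · cos Δλ )
  = atan2(-0.29451, -0.95279) = -162.824° → normalised to [0°, 360°): 197.176°.

197°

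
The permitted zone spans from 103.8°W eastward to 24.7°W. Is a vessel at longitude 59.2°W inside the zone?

Yes

Band width going east from -103.8° to -24.7°: ((-24.7 − -103.8) mod 360) = 79.1°.
Offset of -59.2° east of the west edge: ((-59.2 − -103.8) mod 360) = 44.6°.
44.6° ≤ 79.1° ⇒ inside.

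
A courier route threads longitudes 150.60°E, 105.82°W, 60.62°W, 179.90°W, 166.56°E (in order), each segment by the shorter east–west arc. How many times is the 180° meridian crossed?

Leg 1: +150.60° → -105.82°, shortest Δλ = 103.58° (east) — crosses 180°.
Leg 2: -105.82° → -60.62°, shortest Δλ = 45.2° (east) — does not cross 180°.
Leg 3: -60.62° → -179.90°, shortest Δλ = -119.28° (west) — does not cross 180°.
Leg 4: -179.90° → +166.56°, shortest Δλ = -13.54° (west) — crosses 180°.
Total crossings: 2.

2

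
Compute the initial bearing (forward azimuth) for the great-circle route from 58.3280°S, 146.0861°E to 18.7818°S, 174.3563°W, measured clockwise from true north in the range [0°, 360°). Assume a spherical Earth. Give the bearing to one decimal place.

Δλ = -174.3563 − 146.0861 = -320.4424°; wrapped into (−180°, 180°]: 39.5576°.
θ = atan2( sin Δλ · cos φ₂ , cos φ₁ · sin φ₂ − sin φ₁ · cos φ₂ · cos Δλ )
  = atan2(0.60294, 0.45217) = 53.132° → normalised to [0°, 360°): 53.132°.

53.1°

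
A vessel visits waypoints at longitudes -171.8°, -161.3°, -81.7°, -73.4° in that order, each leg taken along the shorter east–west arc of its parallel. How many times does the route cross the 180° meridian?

0

Leg 1: -171.8° → -161.3°, shortest Δλ = 10.5° (east) — does not cross 180°.
Leg 2: -161.3° → -81.7°, shortest Δλ = 79.6° (east) — does not cross 180°.
Leg 3: -81.7° → -73.4°, shortest Δλ = 8.3° (east) — does not cross 180°.
Total crossings: 0.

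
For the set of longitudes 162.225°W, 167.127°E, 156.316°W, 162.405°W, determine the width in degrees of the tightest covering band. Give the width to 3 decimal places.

36.557°

Sort the longitudes: -162.405°, -162.225°, -156.316°, +167.127°.
Eastward gaps between consecutive values (wrapping around): 0.180°, 5.909°, 323.443°, 30.468°.
Largest gap = 323.443° ⇒ minimal covering band is its complement: 360° − 323.443° = 36.557°.
Band runs from +167.127° eastward to -156.316°, crossing the antimeridian.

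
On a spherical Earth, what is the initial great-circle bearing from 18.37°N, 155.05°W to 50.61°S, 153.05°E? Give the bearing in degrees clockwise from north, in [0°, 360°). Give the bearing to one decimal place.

210.2°

Δλ = 153.05 − -155.05 = 308.10°; wrapped into (−180°, 180°]: -51.90°.
θ = atan2( sin Δλ · cos φ₂ , cos φ₁ · sin φ₂ − sin φ₁ · cos φ₂ · cos Δλ )
  = atan2(-0.49939, -0.85686) = -149.766° → normalised to [0°, 360°): 210.234°.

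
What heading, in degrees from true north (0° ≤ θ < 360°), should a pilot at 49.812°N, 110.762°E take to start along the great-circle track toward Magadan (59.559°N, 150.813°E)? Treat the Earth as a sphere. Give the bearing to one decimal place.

Δλ = 150.813 − 110.762 = 40.051°.
θ = atan2( sin Δλ · cos φ₂ , cos φ₁ · sin φ₂ − sin φ₁ · cos φ₂ · cos Δλ )
  = atan2(0.32601, 0.26007) = 51.420° → normalised to [0°, 360°): 51.420°.

51.4°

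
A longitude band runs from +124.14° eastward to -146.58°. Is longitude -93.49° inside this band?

Band width going east from +124.14° to -146.58°: ((-146.58 − 124.14) mod 360) = 89.28°.
Offset of -93.49° east of the west edge: ((-93.49 − 124.14) mod 360) = 142.37°.
142.37° > 89.28° ⇒ outside.

No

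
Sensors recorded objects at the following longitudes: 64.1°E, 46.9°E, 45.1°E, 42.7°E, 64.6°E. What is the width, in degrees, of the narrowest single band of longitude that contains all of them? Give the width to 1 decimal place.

21.9°

Sort the longitudes: +42.7°, +45.1°, +46.9°, +64.1°, +64.6°.
Eastward gaps between consecutive values (wrapping around): 2.4°, 1.8°, 17.2°, 0.5°, 338.1°.
Largest gap = 338.1° ⇒ minimal covering band is its complement: 360° − 338.1° = 21.9°.
Band runs from +42.7° eastward to +64.6°.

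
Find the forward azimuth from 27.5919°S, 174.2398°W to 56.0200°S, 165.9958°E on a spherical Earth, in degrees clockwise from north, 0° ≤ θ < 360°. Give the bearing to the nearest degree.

201°

Δλ = 165.9958 − -174.2398 = 340.2356°; wrapped into (−180°, 180°]: -19.7644°.
θ = atan2( sin Δλ · cos φ₂ , cos φ₁ · sin φ₂ − sin φ₁ · cos φ₂ · cos Δλ )
  = atan2(-0.18900, -0.49131) = -158.959° → normalised to [0°, 360°): 201.041°.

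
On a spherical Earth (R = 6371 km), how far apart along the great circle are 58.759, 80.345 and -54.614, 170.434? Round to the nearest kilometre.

14925 km

Δλ = 170.434 − 80.345 = 90.089°.
Δφ = -54.614 − 58.759 = -113.373°.
a = sin²(Δφ/2) + cos φ₁ · cos φ₂ · sin²(Δλ/2) = 0.848758.
c = 2·atan2(√a, √(1−a)) = 2.34272 rad → d = 6371·c ≈ 14925.48 km.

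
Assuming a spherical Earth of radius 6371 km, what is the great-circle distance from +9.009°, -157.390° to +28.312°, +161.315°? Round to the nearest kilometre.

4817 km

Δλ = 161.315 − -157.390 = 318.705°; wrapped into (−180°, 180°]: -41.295°.
Δφ = 28.312 − 9.009 = 19.303°.
a = sin²(Δφ/2) + cos φ₁ · cos φ₂ · sin²(Δλ/2) = 0.136223.
c = 2·atan2(√a, √(1−a)) = 0.75605 rad → d = 6371·c ≈ 4816.78 km.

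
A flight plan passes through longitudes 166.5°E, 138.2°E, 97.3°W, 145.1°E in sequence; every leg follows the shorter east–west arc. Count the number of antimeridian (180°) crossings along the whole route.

2

Leg 1: +166.5° → +138.2°, shortest Δλ = -28.3° (west) — does not cross 180°.
Leg 2: +138.2° → -97.3°, shortest Δλ = 124.5° (east) — crosses 180°.
Leg 3: -97.3° → +145.1°, shortest Δλ = -117.6° (west) — crosses 180°.
Total crossings: 2.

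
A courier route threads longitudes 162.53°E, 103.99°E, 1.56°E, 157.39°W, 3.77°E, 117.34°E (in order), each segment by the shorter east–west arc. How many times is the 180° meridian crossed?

Leg 1: +162.53° → +103.99°, shortest Δλ = -58.54° (west) — does not cross 180°.
Leg 2: +103.99° → +1.56°, shortest Δλ = -102.43° (west) — does not cross 180°.
Leg 3: +1.56° → -157.39°, shortest Δλ = -158.95° (west) — does not cross 180°.
Leg 4: -157.39° → +3.77°, shortest Δλ = 161.16° (east) — does not cross 180°.
Leg 5: +3.77° → +117.34°, shortest Δλ = 113.57° (east) — does not cross 180°.
Total crossings: 0.

0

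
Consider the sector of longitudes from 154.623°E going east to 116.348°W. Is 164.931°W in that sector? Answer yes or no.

Yes

Band width going east from +154.623° to -116.348°: ((-116.348 − 154.623) mod 360) = 89.029°.
Offset of -164.931° east of the west edge: ((-164.931 − 154.623) mod 360) = 40.446°.
40.446° ≤ 89.029° ⇒ inside.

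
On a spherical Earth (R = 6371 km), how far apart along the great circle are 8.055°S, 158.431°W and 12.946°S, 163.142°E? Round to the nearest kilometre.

4232 km

Δλ = 163.142 − -158.431 = 321.573°; wrapped into (−180°, 180°]: -38.427°.
Δφ = -12.946 − -8.055 = -4.891°.
a = sin²(Δφ/2) + cos φ₁ · cos φ₂ · sin²(Δλ/2) = 0.106326.
c = 2·atan2(√a, √(1−a)) = 0.66430 rad → d = 6371·c ≈ 4232.26 km.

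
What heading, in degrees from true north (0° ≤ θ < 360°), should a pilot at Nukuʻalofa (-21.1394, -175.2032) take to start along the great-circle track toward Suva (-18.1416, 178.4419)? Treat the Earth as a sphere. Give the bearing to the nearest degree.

296°

Δλ = 178.4419 − -175.2032 = 353.6451°; wrapped into (−180°, 180°]: -6.3549°.
θ = atan2( sin Δλ · cos φ₂ , cos φ₁ · sin φ₂ − sin φ₁ · cos φ₂ · cos Δλ )
  = atan2(-0.10518, 0.05019) = -64.491° → normalised to [0°, 360°): 295.509°.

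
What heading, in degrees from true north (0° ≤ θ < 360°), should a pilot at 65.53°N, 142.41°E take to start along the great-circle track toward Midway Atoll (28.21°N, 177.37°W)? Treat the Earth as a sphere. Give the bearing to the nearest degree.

Δλ = -177.37 − 142.41 = -319.78°; wrapped into (−180°, 180°]: 40.22°.
θ = atan2( sin Δλ · cos φ₂ , cos φ₁ · sin φ₂ − sin φ₁ · cos φ₂ · cos Δλ )
  = atan2(0.56903, -0.41663) = 126.211° → normalised to [0°, 360°): 126.211°.

126°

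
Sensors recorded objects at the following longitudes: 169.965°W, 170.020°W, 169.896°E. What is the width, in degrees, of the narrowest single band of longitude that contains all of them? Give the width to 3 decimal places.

Sort the longitudes: -170.020°, -169.965°, +169.896°.
Eastward gaps between consecutive values (wrapping around): 0.055°, 339.861°, 20.084°.
Largest gap = 339.861° ⇒ minimal covering band is its complement: 360° − 339.861° = 20.139°.
Band runs from +169.896° eastward to -169.965°, crossing the antimeridian.

20.139°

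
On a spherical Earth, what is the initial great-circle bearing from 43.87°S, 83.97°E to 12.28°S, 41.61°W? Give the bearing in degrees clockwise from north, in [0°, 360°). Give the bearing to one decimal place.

235.4°

Δλ = -41.61 − 83.97 = -125.58°.
θ = atan2( sin Δλ · cos φ₂ , cos φ₁ · sin φ₂ − sin φ₁ · cos φ₂ · cos Δλ )
  = atan2(-0.79470, -0.54733) = -124.556° → normalised to [0°, 360°): 235.444°.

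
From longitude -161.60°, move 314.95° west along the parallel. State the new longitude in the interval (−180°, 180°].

Start at -161.60°; shift −314.95° → -476.55°.
-476.55° lies outside (−180°, 180°]; add 360° → -116.55°.

-116.55°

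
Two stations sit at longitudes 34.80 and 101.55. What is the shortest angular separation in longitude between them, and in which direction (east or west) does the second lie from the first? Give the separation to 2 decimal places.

66.75° east

Raw difference: 101.55 − 34.80 = 66.75°.
Normalise into (−180°, 180°]: 66.75° stays 66.75°.
Positive ⇒ the second point lies to the east; separation 66.75°.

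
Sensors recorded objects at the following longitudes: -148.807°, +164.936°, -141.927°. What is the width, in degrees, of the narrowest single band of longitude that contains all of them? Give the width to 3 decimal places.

Sort the longitudes: -148.807°, -141.927°, +164.936°.
Eastward gaps between consecutive values (wrapping around): 6.880°, 306.863°, 46.257°.
Largest gap = 306.863° ⇒ minimal covering band is its complement: 360° − 306.863° = 53.137°.
Band runs from +164.936° eastward to -141.927°, crossing the antimeridian.

53.137°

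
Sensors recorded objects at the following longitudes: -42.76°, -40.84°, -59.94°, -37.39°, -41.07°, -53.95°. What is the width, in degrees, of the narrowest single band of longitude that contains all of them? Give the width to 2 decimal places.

Sort the longitudes: -59.94°, -53.95°, -42.76°, -41.07°, -40.84°, -37.39°.
Eastward gaps between consecutive values (wrapping around): 5.99°, 11.19°, 1.69°, 0.23°, 3.45°, 337.45°.
Largest gap = 337.45° ⇒ minimal covering band is its complement: 360° − 337.45° = 22.55°.
Band runs from -59.94° eastward to -37.39°.

22.55°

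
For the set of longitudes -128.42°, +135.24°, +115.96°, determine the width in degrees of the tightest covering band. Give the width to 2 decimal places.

Sort the longitudes: -128.42°, +115.96°, +135.24°.
Eastward gaps between consecutive values (wrapping around): 244.38°, 19.28°, 96.34°.
Largest gap = 244.38° ⇒ minimal covering band is its complement: 360° − 244.38° = 115.62°.
Band runs from +115.96° eastward to -128.42°, crossing the antimeridian.

115.62°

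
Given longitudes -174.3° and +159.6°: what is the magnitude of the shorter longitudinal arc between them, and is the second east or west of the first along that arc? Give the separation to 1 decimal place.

Raw difference: 159.6 − -174.3 = 333.9°.
Normalise into (−180°, 180°]: 333.9° − 360° = -26.1°.
Negative ⇒ the second point lies to the west; separation 26.1°.

26.1° west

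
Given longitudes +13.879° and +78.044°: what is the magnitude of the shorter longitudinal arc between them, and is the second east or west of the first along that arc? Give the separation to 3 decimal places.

64.165° east

Raw difference: 78.044 − 13.879 = 64.165°.
Normalise into (−180°, 180°]: 64.165° stays 64.165°.
Positive ⇒ the second point lies to the east; separation 64.165°.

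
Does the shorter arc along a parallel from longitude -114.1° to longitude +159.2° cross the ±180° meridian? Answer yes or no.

Yes

Naïve |159.2 − -114.1| = 273.3° > 180°, so the shorter arc goes the other way round — across 180°.
Signed shortest Δλ = ((159.2 − -114.1 + 180) mod 360) − 180 = -86.7°.
Going west by 86.7° from -114.1° passes through 180° before reaching +159.2°.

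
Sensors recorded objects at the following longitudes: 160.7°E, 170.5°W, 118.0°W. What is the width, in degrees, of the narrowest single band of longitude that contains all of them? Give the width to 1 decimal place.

Sort the longitudes: -170.5°, -118.0°, +160.7°.
Eastward gaps between consecutive values (wrapping around): 52.5°, 278.7°, 28.8°.
Largest gap = 278.7° ⇒ minimal covering band is its complement: 360° − 278.7° = 81.3°.
Band runs from +160.7° eastward to -118.0°, crossing the antimeridian.

81.3°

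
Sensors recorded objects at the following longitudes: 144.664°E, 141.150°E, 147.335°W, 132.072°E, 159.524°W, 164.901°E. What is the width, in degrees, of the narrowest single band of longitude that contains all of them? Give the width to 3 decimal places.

80.593°

Sort the longitudes: -159.524°, -147.335°, +132.072°, +141.150°, +144.664°, +164.901°.
Eastward gaps between consecutive values (wrapping around): 12.189°, 279.407°, 9.078°, 3.514°, 20.237°, 35.575°.
Largest gap = 279.407° ⇒ minimal covering band is its complement: 360° − 279.407° = 80.593°.
Band runs from +132.072° eastward to -147.335°, crossing the antimeridian.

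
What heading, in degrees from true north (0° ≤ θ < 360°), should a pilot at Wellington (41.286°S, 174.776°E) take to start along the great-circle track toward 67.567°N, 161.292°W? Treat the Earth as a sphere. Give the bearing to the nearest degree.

Δλ = -161.292 − 174.776 = -336.068°; wrapped into (−180°, 180°]: 23.932°.
θ = atan2( sin Δλ · cos φ₂ , cos φ₁ · sin φ₂ − sin φ₁ · cos φ₂ · cos Δλ )
  = atan2(0.15480, 0.92470) = 9.503° → normalised to [0°, 360°): 9.503°.

10°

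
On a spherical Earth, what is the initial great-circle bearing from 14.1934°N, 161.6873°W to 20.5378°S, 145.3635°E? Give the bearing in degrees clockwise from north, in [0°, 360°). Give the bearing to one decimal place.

Δλ = 145.3635 − -161.6873 = 307.0508°; wrapped into (−180°, 180°]: -52.9492°.
θ = atan2( sin Δλ · cos φ₂ , cos φ₁ · sin φ₂ − sin φ₁ · cos φ₂ · cos Δλ )
  = atan2(-0.74738, -0.47846) = -122.627° → normalised to [0°, 360°): 237.373°.

237.4°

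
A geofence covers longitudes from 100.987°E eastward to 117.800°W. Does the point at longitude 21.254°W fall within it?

No

Band width going east from +100.987° to -117.800°: ((-117.800 − 100.987) mod 360) = 141.213°.
Offset of -21.254° east of the west edge: ((-21.254 − 100.987) mod 360) = 237.759°.
237.759° > 141.213° ⇒ outside.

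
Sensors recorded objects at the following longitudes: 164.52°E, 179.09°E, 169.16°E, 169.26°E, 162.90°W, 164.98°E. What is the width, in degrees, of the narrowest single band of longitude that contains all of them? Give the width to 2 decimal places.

Sort the longitudes: -162.90°, +164.52°, +164.98°, +169.16°, +169.26°, +179.09°.
Eastward gaps between consecutive values (wrapping around): 327.42°, 0.46°, 4.18°, 0.10°, 9.83°, 18.01°.
Largest gap = 327.42° ⇒ minimal covering band is its complement: 360° − 327.42° = 32.58°.
Band runs from +164.52° eastward to -162.90°, crossing the antimeridian.

32.58°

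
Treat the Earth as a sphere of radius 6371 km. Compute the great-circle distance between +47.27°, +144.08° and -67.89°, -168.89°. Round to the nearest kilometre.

Δλ = -168.89 − 144.08 = -312.97°; wrapped into (−180°, 180°]: 47.03°.
Δφ = -67.89 − 47.27 = -115.16°.
a = sin²(Δφ/2) + cos φ₁ · cos φ₂ · sin²(Δλ/2) = 0.753231.
c = 2·atan2(√a, √(1−a)) = 2.10187 rad → d = 6371·c ≈ 13391.03 km.

13391 km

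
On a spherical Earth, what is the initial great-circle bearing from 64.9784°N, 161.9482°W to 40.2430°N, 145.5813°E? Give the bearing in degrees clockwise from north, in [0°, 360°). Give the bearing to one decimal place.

Δλ = 145.5813 − -161.9482 = 307.5295°; wrapped into (−180°, 180°]: -52.4705°.
θ = atan2( sin Δλ · cos φ₂ , cos φ₁ · sin φ₂ − sin φ₁ · cos φ₂ · cos Δλ )
  = atan2(-0.60534, -0.14810) = -103.748° → normalised to [0°, 360°): 256.252°.

256.3°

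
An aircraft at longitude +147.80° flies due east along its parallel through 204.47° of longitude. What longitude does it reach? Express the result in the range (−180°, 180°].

Start at +147.80°; shift +204.47° → +352.27°.
+352.27° lies outside (−180°, 180°]; subtract 360° → -7.73°.

-7.73°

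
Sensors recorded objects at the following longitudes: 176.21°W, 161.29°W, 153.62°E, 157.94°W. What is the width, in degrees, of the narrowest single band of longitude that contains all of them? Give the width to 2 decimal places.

Sort the longitudes: -176.21°, -161.29°, -157.94°, +153.62°.
Eastward gaps between consecutive values (wrapping around): 14.92°, 3.35°, 311.56°, 30.17°.
Largest gap = 311.56° ⇒ minimal covering band is its complement: 360° − 311.56° = 48.44°.
Band runs from +153.62° eastward to -157.94°, crossing the antimeridian.

48.44°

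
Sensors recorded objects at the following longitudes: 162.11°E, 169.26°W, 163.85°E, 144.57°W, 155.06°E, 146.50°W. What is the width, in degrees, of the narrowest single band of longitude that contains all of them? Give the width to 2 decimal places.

Sort the longitudes: -169.26°, -146.50°, -144.57°, +155.06°, +162.11°, +163.85°.
Eastward gaps between consecutive values (wrapping around): 22.76°, 1.93°, 299.63°, 7.05°, 1.74°, 26.89°.
Largest gap = 299.63° ⇒ minimal covering band is its complement: 360° − 299.63° = 60.37°.
Band runs from +155.06° eastward to -144.57°, crossing the antimeridian.

60.37°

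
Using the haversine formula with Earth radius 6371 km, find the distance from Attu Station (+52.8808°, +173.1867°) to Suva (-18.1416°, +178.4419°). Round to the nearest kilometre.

7914 km

Δλ = 178.4419 − 173.1867 = 5.2552°.
Δφ = -18.1416 − 52.8808 = -71.0224°.
a = sin²(Δφ/2) + cos φ₁ · cos φ₂ · sin²(Δλ/2) = 0.338606.
c = 2·atan2(√a, √(1−a)) = 1.24212 rad → d = 6371·c ≈ 7913.56 km.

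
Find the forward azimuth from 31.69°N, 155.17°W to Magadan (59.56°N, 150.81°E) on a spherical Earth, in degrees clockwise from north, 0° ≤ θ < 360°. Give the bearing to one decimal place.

Δλ = 150.81 − -155.17 = 305.98°; wrapped into (−180°, 180°]: -54.02°.
θ = atan2( sin Δλ · cos φ₂ , cos φ₁ · sin φ₂ − sin φ₁ · cos φ₂ · cos Δλ )
  = atan2(-0.40998, 0.57725) = -35.383° → normalised to [0°, 360°): 324.617°.

324.6°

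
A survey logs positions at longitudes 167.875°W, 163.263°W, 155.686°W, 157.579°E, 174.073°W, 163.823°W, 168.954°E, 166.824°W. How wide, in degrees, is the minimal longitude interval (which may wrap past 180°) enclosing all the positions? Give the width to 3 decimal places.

46.735°

Sort the longitudes: -174.073°, -167.875°, -166.824°, -163.823°, -163.263°, -155.686°, +157.579°, +168.954°.
Eastward gaps between consecutive values (wrapping around): 6.198°, 1.051°, 3.001°, 0.560°, 7.577°, 313.265°, 11.375°, 16.973°.
Largest gap = 313.265° ⇒ minimal covering band is its complement: 360° − 313.265° = 46.735°.
Band runs from +157.579° eastward to -155.686°, crossing the antimeridian.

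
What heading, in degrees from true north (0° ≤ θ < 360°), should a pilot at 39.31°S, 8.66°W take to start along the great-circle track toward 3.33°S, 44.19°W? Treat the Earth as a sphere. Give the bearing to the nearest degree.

309°

Δλ = -44.19 − -8.66 = -35.53°.
θ = atan2( sin Δλ · cos φ₂ , cos φ₁ · sin φ₂ − sin φ₁ · cos φ₂ · cos Δλ )
  = atan2(-0.58015, 0.46975) = -51.003° → normalised to [0°, 360°): 308.997°.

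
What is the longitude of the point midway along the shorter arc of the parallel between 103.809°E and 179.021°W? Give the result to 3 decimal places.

Signed shortest Δλ from +103.809° to -179.021° is +77.170°.
Midpoint longitude = +103.809° + (+77.170°)/2 = +103.809° + 38.585° = +142.394°.
(The naïve average (+103.809 + -179.021)/2 = -37.606° is on the wrong side of the globe.)

142.394°E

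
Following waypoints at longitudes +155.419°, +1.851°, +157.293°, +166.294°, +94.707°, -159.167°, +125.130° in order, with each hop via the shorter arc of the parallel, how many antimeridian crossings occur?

2

Leg 1: +155.419° → +1.851°, shortest Δλ = -153.568° (west) — does not cross 180°.
Leg 2: +1.851° → +157.293°, shortest Δλ = 155.442° (east) — does not cross 180°.
Leg 3: +157.293° → +166.294°, shortest Δλ = 9.001° (east) — does not cross 180°.
Leg 4: +166.294° → +94.707°, shortest Δλ = -71.587° (west) — does not cross 180°.
Leg 5: +94.707° → -159.167°, shortest Δλ = 106.126° (east) — crosses 180°.
Leg 6: -159.167° → +125.130°, shortest Δλ = -75.703° (west) — crosses 180°.
Total crossings: 2.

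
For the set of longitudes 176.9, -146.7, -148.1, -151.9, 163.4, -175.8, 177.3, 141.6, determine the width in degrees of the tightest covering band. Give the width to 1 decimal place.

Sort the longitudes: -175.8°, -151.9°, -148.1°, -146.7°, +141.6°, +163.4°, +176.9°, +177.3°.
Eastward gaps between consecutive values (wrapping around): 23.9°, 3.8°, 1.4°, 288.3°, 21.8°, 13.5°, 0.4°, 6.9°.
Largest gap = 288.3° ⇒ minimal covering band is its complement: 360° − 288.3° = 71.7°.
Band runs from +141.6° eastward to -146.7°, crossing the antimeridian.

71.7°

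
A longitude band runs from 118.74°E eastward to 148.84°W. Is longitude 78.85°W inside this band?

No

Band width going east from +118.74° to -148.84°: ((-148.84 − 118.74) mod 360) = 92.42°.
Offset of -78.85° east of the west edge: ((-78.85 − 118.74) mod 360) = 162.41°.
162.41° > 92.42° ⇒ outside.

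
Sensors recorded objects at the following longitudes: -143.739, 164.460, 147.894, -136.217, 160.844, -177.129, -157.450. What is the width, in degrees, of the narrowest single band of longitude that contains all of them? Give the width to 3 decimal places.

75.889°

Sort the longitudes: -177.129°, -157.450°, -143.739°, -136.217°, +147.894°, +160.844°, +164.460°.
Eastward gaps between consecutive values (wrapping around): 19.679°, 13.711°, 7.522°, 284.111°, 12.950°, 3.616°, 18.411°.
Largest gap = 284.111° ⇒ minimal covering band is its complement: 360° − 284.111° = 75.889°.
Band runs from +147.894° eastward to -136.217°, crossing the antimeridian.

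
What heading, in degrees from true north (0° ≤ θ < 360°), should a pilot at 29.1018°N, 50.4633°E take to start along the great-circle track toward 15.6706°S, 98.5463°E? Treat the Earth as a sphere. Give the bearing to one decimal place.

127.5°

Δλ = 98.5463 − 50.4633 = 48.0830°.
θ = atan2( sin Δλ · cos φ₂ , cos φ₁ · sin φ₂ − sin φ₁ · cos φ₂ · cos Δλ )
  = atan2(0.71646, -0.54885) = 127.454° → normalised to [0°, 360°): 127.454°.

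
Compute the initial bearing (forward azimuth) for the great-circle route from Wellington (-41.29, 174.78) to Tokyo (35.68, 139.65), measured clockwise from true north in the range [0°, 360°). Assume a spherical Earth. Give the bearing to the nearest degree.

332°

Δλ = 139.65 − 174.78 = -35.13°.
θ = atan2( sin Δλ · cos φ₂ , cos φ₁ · sin φ₂ − sin φ₁ · cos φ₂ · cos Δλ )
  = atan2(-0.46742, 0.87662) = -28.067° → normalised to [0°, 360°): 331.933°.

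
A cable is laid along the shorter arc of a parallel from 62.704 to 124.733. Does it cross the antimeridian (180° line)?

Signed shortest Δλ = ((124.733 − 62.704 + 180) mod 360) − 180 = 62.029°.
Going east by 62.029° from +62.704° reaches +124.733° without touching 180°.

No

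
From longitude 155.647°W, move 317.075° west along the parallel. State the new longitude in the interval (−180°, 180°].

Start at -155.647°; shift −317.075° → -472.722°.
-472.722° lies outside (−180°, 180°]; add 360° → -112.722°.

112.722°W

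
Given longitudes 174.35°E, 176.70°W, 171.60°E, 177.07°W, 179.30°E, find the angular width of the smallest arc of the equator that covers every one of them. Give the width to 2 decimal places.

11.70°

Sort the longitudes: -177.07°, -176.70°, +171.60°, +174.35°, +179.30°.
Eastward gaps between consecutive values (wrapping around): 0.37°, 348.30°, 2.75°, 4.95°, 3.63°.
Largest gap = 348.30° ⇒ minimal covering band is its complement: 360° − 348.30° = 11.70°.
Band runs from +171.60° eastward to -176.70°, crossing the antimeridian.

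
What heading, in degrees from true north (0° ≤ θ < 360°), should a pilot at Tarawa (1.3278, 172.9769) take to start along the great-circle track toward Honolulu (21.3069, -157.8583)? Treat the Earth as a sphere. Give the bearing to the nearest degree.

53°

Δλ = -157.8583 − 172.9769 = -330.8352°; wrapped into (−180°, 180°]: 29.1648°.
θ = atan2( sin Δλ · cos φ₂ , cos φ₁ · sin φ₂ − sin φ₁ · cos φ₂ · cos Δλ )
  = atan2(0.45401, 0.34441) = 52.816° → normalised to [0°, 360°): 52.816°.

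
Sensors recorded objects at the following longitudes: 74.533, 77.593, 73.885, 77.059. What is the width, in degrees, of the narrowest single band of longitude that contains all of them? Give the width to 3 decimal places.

Sort the longitudes: +73.885°, +74.533°, +77.059°, +77.593°.
Eastward gaps between consecutive values (wrapping around): 0.648°, 2.526°, 0.534°, 356.292°.
Largest gap = 356.292° ⇒ minimal covering band is its complement: 360° − 356.292° = 3.708°.
Band runs from +73.885° eastward to +77.593°.

3.708°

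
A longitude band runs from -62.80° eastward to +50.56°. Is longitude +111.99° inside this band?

Band width going east from -62.80° to +50.56°: ((50.56 − -62.80) mod 360) = 113.36°.
Offset of +111.99° east of the west edge: ((111.99 − -62.80) mod 360) = 174.79°.
174.79° > 113.36° ⇒ outside.

No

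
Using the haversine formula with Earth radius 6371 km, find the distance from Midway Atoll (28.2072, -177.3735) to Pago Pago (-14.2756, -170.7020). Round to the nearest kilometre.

Δλ = -170.7020 − -177.3735 = 6.6715°.
Δφ = -14.2756 − 28.2072 = -42.4828°.
a = sin²(Δφ/2) + cos φ₁ · cos φ₂ · sin²(Δλ/2) = 0.134151.
c = 2·atan2(√a, √(1−a)) = 0.74999 rad → d = 6371·c ≈ 4778.17 km.

4778 km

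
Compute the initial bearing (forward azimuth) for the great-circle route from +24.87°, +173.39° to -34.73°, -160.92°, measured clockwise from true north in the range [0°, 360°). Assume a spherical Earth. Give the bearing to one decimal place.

Δλ = -160.92 − 173.39 = -334.31°; wrapped into (−180°, 180°]: 25.69°.
θ = atan2( sin Δλ · cos φ₂ , cos φ₁ · sin φ₂ − sin φ₁ · cos φ₂ · cos Δλ )
  = atan2(0.35627, -0.82835) = 156.728° → normalised to [0°, 360°): 156.728°.

156.7°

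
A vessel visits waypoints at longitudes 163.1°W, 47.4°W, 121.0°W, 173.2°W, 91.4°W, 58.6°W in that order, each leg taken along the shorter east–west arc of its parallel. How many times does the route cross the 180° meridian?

0

Leg 1: -163.1° → -47.4°, shortest Δλ = 115.7° (east) — does not cross 180°.
Leg 2: -47.4° → -121.0°, shortest Δλ = -73.6° (west) — does not cross 180°.
Leg 3: -121.0° → -173.2°, shortest Δλ = -52.2° (west) — does not cross 180°.
Leg 4: -173.2° → -91.4°, shortest Δλ = 81.8° (east) — does not cross 180°.
Leg 5: -91.4° → -58.6°, shortest Δλ = 32.8° (east) — does not cross 180°.
Total crossings: 0.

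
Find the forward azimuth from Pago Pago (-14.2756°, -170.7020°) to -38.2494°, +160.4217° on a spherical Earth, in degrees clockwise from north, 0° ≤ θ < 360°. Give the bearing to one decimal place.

221.4°

Δλ = 160.4217 − -170.7020 = 331.1237°; wrapped into (−180°, 180°]: -28.8763°.
θ = atan2( sin Δλ · cos φ₂ , cos φ₁ · sin φ₂ − sin φ₁ · cos φ₂ · cos Δλ )
  = atan2(-0.37925, -0.43040) = -138.615° → normalised to [0°, 360°): 221.385°.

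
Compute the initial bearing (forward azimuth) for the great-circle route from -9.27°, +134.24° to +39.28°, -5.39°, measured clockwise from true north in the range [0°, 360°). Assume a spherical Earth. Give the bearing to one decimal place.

Δλ = -5.39 − 134.24 = -139.63°.
θ = atan2( sin Δλ · cos φ₂ , cos φ₁ · sin φ₂ − sin φ₁ · cos φ₂ · cos Δλ )
  = atan2(-0.50138, 0.52984) = -43.419° → normalised to [0°, 360°): 316.581°.

316.6°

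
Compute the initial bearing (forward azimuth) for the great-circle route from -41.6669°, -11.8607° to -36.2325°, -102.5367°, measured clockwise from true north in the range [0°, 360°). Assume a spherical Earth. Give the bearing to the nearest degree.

Δλ = -102.5367 − -11.8607 = -90.6760°.
θ = atan2( sin Δλ · cos φ₂ , cos φ₁ · sin φ₂ − sin φ₁ · cos φ₂ · cos Δλ )
  = atan2(-0.80657, -0.44786) = -119.042° → normalised to [0°, 360°): 240.958°.

241°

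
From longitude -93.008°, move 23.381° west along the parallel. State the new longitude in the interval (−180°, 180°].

Start at -93.008°; shift −23.381° → -116.389°.
-116.389° already lies in (−180°, 180°].

-116.389°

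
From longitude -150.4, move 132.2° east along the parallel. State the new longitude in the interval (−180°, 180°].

Start at -150.4°; shift +132.2° → -18.2°.
-18.2° already lies in (−180°, 180°].

-18.2°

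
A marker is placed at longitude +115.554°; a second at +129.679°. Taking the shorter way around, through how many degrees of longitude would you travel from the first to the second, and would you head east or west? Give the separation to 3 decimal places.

14.125° east

Raw difference: 129.679 − 115.554 = 14.125°.
Normalise into (−180°, 180°]: 14.125° stays 14.125°.
Positive ⇒ the second point lies to the east; separation 14.125°.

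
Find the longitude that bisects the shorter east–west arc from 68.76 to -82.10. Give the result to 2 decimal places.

Signed shortest Δλ from +68.76° to -82.10° is -150.86°.
Midpoint longitude = +68.76° + (-150.86°)/2 = +68.76° − 75.43° = -6.67°.

-6.67°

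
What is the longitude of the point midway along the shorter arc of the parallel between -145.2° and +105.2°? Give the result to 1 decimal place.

Signed shortest Δλ from -145.2° to +105.2° is -109.6°.
Midpoint longitude = -145.2° + (-109.6°)/2 = -145.2° − 54.8° = -200.0°.
Normalise into (−180°, 180°]: +160.0°.
(The naïve average (-145.2 + +105.2)/2 = -20.0° is on the wrong side of the globe.)

+160.0°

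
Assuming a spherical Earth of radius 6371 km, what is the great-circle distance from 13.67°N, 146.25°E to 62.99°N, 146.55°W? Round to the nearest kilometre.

7513 km

Δλ = -146.55 − 146.25 = -292.80°; wrapped into (−180°, 180°]: 67.20°.
Δφ = 62.99 − 13.67 = 49.32°.
a = sin²(Δφ/2) + cos φ₁ · cos φ₂ · sin²(Δλ/2) = 0.309222.
c = 2·atan2(√a, √(1−a)) = 1.17932 rad → d = 6371·c ≈ 7513.43 km.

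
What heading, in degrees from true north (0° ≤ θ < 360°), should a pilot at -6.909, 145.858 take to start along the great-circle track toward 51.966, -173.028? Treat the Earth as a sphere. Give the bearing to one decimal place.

25.8°

Δλ = -173.028 − 145.858 = -318.886°; wrapped into (−180°, 180°]: 41.114°.
θ = atan2( sin Δλ · cos φ₂ , cos φ₁ · sin φ₂ − sin φ₁ · cos φ₂ · cos Δλ )
  = atan2(0.40514, 0.83776) = 25.808° → normalised to [0°, 360°): 25.808°.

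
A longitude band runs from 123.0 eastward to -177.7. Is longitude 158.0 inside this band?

Yes

Band width going east from +123.0° to -177.7°: ((-177.7 − 123.0) mod 360) = 59.3°.
Offset of +158.0° east of the west edge: ((158.0 − 123.0) mod 360) = 35.0°.
35.0° ≤ 59.3° ⇒ inside.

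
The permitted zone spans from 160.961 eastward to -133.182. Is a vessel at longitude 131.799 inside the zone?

Band width going east from +160.961° to -133.182°: ((-133.182 − 160.961) mod 360) = 65.857°.
Offset of +131.799° east of the west edge: ((131.799 − 160.961) mod 360) = 330.838°.
330.838° > 65.857° ⇒ outside.

No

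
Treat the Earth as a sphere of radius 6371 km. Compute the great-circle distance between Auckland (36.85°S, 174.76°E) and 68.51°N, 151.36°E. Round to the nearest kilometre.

Δλ = 151.36 − 174.76 = -23.40°.
Δφ = 68.51 − -36.85 = 105.36°.
a = sin²(Δφ/2) + cos φ₁ · cos φ₂ · sin²(Δλ/2) = 0.644497.
c = 2·atan2(√a, √(1−a)) = 1.86397 rad → d = 6371·c ≈ 11875.36 km.

11875 km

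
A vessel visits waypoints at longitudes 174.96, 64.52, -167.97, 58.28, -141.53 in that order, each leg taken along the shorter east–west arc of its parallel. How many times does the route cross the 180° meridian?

3

Leg 1: +174.96° → +64.52°, shortest Δλ = -110.44° (west) — does not cross 180°.
Leg 2: +64.52° → -167.97°, shortest Δλ = 127.51° (east) — crosses 180°.
Leg 3: -167.97° → +58.28°, shortest Δλ = -133.75° (west) — crosses 180°.
Leg 4: +58.28° → -141.53°, shortest Δλ = 160.19° (east) — crosses 180°.
Total crossings: 3.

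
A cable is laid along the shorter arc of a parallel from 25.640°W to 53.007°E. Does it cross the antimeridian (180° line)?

No

Signed shortest Δλ = ((53.007 − -25.640 + 180) mod 360) − 180 = 78.647°.
Going east by 78.647° from -25.640° reaches +53.007° without touching 180°.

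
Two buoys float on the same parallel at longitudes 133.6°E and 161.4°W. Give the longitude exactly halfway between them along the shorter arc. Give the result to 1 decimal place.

166.1°E

Signed shortest Δλ from +133.6° to -161.4° is +65.0°.
Midpoint longitude = +133.6° + (+65.0°)/2 = +133.6° + 32.5° = +166.1°.
(The naïve average (+133.6 + -161.4)/2 = -13.9° is on the wrong side of the globe.)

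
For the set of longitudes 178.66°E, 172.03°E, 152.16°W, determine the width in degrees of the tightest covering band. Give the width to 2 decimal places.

35.81°

Sort the longitudes: -152.16°, +172.03°, +178.66°.
Eastward gaps between consecutive values (wrapping around): 324.19°, 6.63°, 29.18°.
Largest gap = 324.19° ⇒ minimal covering band is its complement: 360° − 324.19° = 35.81°.
Band runs from +172.03° eastward to -152.16°, crossing the antimeridian.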